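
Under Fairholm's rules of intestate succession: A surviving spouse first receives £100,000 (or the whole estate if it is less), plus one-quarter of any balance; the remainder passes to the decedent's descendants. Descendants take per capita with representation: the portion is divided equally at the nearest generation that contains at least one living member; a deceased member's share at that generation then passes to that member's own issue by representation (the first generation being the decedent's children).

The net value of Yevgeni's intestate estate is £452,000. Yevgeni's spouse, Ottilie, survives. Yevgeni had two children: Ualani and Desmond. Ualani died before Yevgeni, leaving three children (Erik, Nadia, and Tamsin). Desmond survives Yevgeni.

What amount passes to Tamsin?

Ottilie first takes £100,000, leaving a balance of £352,000. Ottilie then takes one-quarter of the balance (£88,000), for a total of £188,000. The remaining £264,000 passes to the descendants.
The descendants' portion (£264,000) is divided into 2 shares of £132,000: Desmond takes £132,000; Ualani's £132,000 share passes to Ualani's issue.
Ualani's share (£132,000) is divided into 3 shares of £44,000: Erik, Nadia, and Tamsin each take £44,000.

Tamsin receives £44,000.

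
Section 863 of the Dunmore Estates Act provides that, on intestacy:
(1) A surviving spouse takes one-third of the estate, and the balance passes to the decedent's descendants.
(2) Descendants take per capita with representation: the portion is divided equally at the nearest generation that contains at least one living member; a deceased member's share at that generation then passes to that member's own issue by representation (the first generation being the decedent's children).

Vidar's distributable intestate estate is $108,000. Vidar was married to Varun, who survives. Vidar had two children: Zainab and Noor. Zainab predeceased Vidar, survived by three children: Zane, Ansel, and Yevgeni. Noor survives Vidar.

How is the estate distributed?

Varun takes one-third of $108,000 = $36,000. The remaining $72,000 passes to the descendants.
The descendants' portion ($72,000) is divided into 2 shares of $36,000: Noor takes $36,000; Zainab's $36,000 share passes to Zainab's issue.
Zainab's share ($36,000) is divided into 3 shares of $12,000: Zane, Ansel, and Yevgeni each take $12,000.

Varun: $36,000; Zane: $12,000; Ansel: $12,000; Yevgeni: $12,000; Noor: $36,000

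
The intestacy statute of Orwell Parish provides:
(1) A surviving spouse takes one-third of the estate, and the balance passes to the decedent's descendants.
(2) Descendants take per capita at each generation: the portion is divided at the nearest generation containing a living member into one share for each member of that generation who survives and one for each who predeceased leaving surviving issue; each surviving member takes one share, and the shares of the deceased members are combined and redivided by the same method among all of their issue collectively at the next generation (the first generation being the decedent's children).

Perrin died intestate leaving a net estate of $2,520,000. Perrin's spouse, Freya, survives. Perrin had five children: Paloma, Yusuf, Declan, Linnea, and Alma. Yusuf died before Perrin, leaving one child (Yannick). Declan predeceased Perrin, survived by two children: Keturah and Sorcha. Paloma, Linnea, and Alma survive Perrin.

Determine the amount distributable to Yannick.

Freya takes one-third of $2,520,000 = $840,000. The remaining $1,680,000 passes to the descendants.
The descendants' portion ($1,680,000) is divided at the children's generation into 5 shares of $336,000. Paloma, Linnea, and Alma each take $336,000. The 2 shares of the deceased (Yusuf and Declan) are combined into a pool of $672,000.
That pool ($672,000) is divided at the grandchildren's generation equally among Yannick, Keturah, and Sorcha: $224,000 each.

Yannick receives $224,000.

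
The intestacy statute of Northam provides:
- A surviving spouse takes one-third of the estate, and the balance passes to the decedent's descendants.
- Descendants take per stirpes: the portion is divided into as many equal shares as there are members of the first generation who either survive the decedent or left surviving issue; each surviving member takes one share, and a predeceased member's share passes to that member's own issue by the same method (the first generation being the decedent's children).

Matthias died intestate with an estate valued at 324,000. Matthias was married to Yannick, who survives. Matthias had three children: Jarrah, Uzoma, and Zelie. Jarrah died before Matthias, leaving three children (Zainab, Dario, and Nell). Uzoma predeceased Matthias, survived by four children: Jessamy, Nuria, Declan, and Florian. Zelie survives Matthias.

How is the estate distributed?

Yannick takes one-third of 324,000 = 108,000. The remaining 216,000 passes to the descendants.
The descendants' portion (216,000) is divided into 3 shares of 72,000: Zelie takes 72,000; Jarrah's 72,000 share passes to Jarrah's issue; Uzoma's 72,000 share passes to Uzoma's issue.
Jarrah's share (72,000) is divided into 3 shares of 24,000: Zainab, Dario, and Nell each take 24,000.
Uzoma's share (72,000) is divided into 4 shares of 18,000: Jessamy, Nuria, Declan, and Florian each take 18,000.

Yannick: 108,000; Zainab: 24,000; Dario: 24,000; Nell: 24,000; Jessamy: 18,000; Nuria: 18,000; Declan: 18,000; Florian: 18,000; Zelie: 72,000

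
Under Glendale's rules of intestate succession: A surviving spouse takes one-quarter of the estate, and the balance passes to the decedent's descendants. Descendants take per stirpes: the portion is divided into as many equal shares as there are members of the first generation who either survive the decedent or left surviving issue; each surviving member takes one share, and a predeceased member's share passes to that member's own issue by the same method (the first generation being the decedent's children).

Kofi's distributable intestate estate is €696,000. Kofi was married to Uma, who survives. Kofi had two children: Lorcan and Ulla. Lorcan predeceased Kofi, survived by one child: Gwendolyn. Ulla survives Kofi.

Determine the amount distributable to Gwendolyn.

Gwendolyn receives €261,000.

Uma takes one-quarter of €696,000 = €174,000. The remaining €522,000 passes to the descendants.
The descendants' portion (€522,000) is divided into 2 shares of €261,000: Ulla takes €261,000; Lorcan's €261,000 share passes to Lorcan's issue.
Lorcan's share (€261,000) passes entirely to Gwendolyn.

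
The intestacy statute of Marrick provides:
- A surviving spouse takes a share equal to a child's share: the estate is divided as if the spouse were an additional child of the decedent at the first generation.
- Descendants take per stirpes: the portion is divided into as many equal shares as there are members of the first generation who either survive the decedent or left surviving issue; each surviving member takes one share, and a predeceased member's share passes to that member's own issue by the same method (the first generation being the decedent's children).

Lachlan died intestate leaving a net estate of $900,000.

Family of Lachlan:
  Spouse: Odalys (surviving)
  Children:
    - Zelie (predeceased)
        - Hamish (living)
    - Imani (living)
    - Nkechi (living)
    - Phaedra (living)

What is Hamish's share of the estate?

The spouse counts as an additional share at the children's level, so there are 5 primary shares of $180,000. Odalys takes one such share ($180,000).
The children's combined portion ($720,000) is divided into 4 shares of $180,000: Imani, Nkechi, and Phaedra each take $180,000; Zelie's $180,000 share passes to Zelie's issue.
Zelie's share ($180,000) passes entirely to Hamish.

Hamish receives $180,000.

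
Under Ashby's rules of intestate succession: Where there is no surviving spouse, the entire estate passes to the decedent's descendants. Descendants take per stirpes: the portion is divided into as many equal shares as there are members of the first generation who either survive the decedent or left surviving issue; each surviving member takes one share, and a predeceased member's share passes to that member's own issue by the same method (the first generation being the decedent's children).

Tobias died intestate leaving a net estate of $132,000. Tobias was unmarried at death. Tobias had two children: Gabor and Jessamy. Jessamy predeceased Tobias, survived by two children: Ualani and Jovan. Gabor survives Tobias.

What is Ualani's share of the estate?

The entire $132,000 passes to the descendants.
That amount ($132,000) is divided into 2 shares of $66,000: Gabor takes $66,000; Jessamy's $66,000 share passes to Jessamy's issue.
Jessamy's share ($66,000) is divided into 2 shares of $33,000: Ualani and Jovan each take $33,000.

Ualani receives $33,000.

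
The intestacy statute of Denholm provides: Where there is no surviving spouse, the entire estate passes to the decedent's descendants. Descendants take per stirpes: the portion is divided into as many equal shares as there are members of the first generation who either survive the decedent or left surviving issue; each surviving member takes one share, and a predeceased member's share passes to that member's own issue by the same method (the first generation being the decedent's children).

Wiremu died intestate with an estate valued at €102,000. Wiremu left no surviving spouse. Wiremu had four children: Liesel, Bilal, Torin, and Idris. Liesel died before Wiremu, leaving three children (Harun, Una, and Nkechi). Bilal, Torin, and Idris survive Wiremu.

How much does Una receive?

Una receives €8,500.

The entire €102,000 passes to the descendants.
That amount (€102,000) is divided into 4 shares of €25,500: Bilal, Torin, and Idris each take €25,500; Liesel's €25,500 share passes to Liesel's issue.
Liesel's share (€25,500) is divided into 3 shares of €8,500: Harun, Una, and Nkechi each take €8,500.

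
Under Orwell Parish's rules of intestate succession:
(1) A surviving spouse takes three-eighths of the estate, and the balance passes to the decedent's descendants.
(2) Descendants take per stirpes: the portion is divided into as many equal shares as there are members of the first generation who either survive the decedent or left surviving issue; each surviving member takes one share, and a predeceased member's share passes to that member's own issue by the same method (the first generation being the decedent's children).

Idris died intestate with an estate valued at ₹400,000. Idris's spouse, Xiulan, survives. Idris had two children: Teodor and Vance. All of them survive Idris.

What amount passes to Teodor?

Teodor receives ₹125,000.

Xiulan takes three-eighths of ₹400,000 = ₹150,000. The remaining ₹250,000 passes to the descendants.
The descendants' portion (₹250,000) is divided into 2 shares of ₹125,000: Teodor and Vance each take ₹125,000.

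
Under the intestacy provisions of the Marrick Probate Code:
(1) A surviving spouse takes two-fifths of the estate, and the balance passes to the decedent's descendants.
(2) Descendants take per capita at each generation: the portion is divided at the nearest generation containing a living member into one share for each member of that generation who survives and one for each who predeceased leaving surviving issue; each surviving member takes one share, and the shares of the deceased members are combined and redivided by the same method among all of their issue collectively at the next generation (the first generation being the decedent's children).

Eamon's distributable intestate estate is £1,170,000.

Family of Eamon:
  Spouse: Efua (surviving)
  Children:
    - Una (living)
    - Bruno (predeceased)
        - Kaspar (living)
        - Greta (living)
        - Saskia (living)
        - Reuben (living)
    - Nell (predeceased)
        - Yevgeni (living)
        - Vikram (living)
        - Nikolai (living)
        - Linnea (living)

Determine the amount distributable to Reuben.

Efua takes two-fifths of £1,170,000 = £468,000. The remaining £702,000 passes to the descendants.
The descendants' portion (£702,000) is divided at the children's generation into 3 shares of £234,000. Una takes £234,000. The 2 shares of the deceased (Bruno and Nell) are combined into a pool of £468,000.
That pool (£468,000) is divided at the grandchildren's generation equally among Kaspar, Greta, Saskia, Reuben, Yevgeni, Vikram, Nikolai, and Linnea: £58,500 each.

Reuben receives £58,500.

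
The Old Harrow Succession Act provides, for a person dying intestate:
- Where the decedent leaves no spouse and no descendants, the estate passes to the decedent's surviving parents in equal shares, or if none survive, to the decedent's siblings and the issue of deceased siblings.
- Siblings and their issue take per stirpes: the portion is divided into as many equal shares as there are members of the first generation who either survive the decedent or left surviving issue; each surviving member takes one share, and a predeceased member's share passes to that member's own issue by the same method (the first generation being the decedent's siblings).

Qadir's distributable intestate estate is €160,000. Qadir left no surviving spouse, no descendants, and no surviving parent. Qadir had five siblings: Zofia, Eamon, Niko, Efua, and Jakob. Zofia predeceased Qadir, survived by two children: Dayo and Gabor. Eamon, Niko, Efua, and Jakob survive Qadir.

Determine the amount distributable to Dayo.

Dayo receives €16,000.

The entire €160,000 passes to the siblings and their issue.
That amount (€160,000) is divided into 5 shares of €32,000: Eamon, Niko, Efua, and Jakob each take €32,000; Zofia's €32,000 share passes to Zofia's issue.
Zofia's share (€32,000) is divided into 2 shares of €16,000: Dayo and Gabor each take €16,000.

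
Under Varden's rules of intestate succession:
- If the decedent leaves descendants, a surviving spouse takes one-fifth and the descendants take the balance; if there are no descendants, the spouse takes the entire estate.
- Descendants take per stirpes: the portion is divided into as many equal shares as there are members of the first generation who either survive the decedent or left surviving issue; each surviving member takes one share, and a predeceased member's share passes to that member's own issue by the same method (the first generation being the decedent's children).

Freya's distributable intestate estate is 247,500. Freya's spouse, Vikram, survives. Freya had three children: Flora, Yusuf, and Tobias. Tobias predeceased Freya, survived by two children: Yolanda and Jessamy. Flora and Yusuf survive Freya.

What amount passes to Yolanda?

Yolanda receives 33,000.

Vikram takes one-fifth of 247,500 = 49,500. The remaining 198,000 passes to the descendants.
The descendants' portion (198,000) is divided into 3 shares of 66,000: Flora and Yusuf each take 66,000; Tobias's 66,000 share passes to Tobias's issue.
Tobias's share (66,000) is divided into 2 shares of 33,000: Yolanda and Jessamy each take 33,000.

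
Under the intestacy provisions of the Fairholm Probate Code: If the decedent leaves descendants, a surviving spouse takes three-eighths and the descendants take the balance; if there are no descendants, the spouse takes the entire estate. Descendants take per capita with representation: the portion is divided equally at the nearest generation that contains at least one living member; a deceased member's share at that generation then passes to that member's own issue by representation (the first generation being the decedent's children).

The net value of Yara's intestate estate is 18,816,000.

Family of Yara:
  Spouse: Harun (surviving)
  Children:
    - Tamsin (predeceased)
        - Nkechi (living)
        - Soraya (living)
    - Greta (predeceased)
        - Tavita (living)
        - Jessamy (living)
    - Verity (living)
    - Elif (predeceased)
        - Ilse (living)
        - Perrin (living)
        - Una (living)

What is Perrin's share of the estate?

Perrin receives 980,000.

Harun takes three-eighths of 18,816,000 = 7,056,000. The remaining 11,760,000 passes to the descendants.
The descendants' portion (11,760,000) is divided into 4 shares of 2,940,000: Verity takes 2,940,000; Tamsin's 2,940,000 share passes to Tamsin's issue; Greta's 2,940,000 share passes to Greta's issue; Elif's 2,940,000 share passes to Elif's issue.
Tamsin's share (2,940,000) is divided into 2 shares of 1,470,000: Nkechi and Soraya each take 1,470,000.
Greta's share (2,940,000) is divided into 2 shares of 1,470,000: Tavita and Jessamy each take 1,470,000.
Elif's share (2,940,000) is divided into 3 shares of 980,000: Ilse, Perrin, and Una each take 980,000.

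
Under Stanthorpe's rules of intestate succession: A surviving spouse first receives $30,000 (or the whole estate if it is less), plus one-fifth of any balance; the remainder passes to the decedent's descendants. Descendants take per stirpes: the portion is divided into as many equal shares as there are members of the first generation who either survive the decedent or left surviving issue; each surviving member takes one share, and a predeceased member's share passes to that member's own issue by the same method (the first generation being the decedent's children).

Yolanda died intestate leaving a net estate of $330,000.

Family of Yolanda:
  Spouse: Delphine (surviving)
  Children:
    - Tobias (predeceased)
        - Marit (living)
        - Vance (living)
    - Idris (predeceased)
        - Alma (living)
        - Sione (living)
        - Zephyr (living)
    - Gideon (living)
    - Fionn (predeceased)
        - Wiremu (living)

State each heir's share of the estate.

Delphine first takes $30,000, leaving a balance of $300,000. Delphine then takes one-fifth of the balance ($60,000), for a total of $90,000. The remaining $240,000 passes to the descendants.
The descendants' portion ($240,000) is divided into 4 shares of $60,000: Gideon takes $60,000; Tobias's $60,000 share passes to Tobias's issue; Idris's $60,000 share passes to Idris's issue; Fionn's $60,000 share passes to Fionn's issue.
Tobias's share ($60,000) is divided into 2 shares of $30,000: Marit and Vance each take $30,000.
Idris's share ($60,000) is divided into 3 shares of $20,000: Alma, Sione, and Zephyr each take $20,000.
Fionn's share ($60,000) passes entirely to Wiremu.

Delphine: $90,000; Marit: $30,000; Vance: $30,000; Alma: $20,000; Sione: $20,000; Zephyr: $20,000; Gideon: $60,000; Wiremu: $60,000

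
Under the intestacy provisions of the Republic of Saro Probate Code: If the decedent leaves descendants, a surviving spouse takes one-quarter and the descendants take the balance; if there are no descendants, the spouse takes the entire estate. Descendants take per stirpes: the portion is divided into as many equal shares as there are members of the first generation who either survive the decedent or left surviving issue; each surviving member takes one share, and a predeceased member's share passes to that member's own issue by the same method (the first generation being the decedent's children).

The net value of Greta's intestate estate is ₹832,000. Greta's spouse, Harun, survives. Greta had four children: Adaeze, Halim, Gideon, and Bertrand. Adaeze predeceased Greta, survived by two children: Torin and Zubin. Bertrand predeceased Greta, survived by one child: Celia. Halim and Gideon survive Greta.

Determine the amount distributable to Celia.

Celia receives ₹156,000.

Harun takes one-quarter of ₹832,000 = ₹208,000. The remaining ₹624,000 passes to the descendants.
The descendants' portion (₹624,000) is divided into 4 shares of ₹156,000: Halim and Gideon each take ₹156,000; Adaeze's ₹156,000 share passes to Adaeze's issue; Bertrand's ₹156,000 share passes to Bertrand's issue.
Adaeze's share (₹156,000) is divided into 2 shares of ₹78,000: Torin and Zubin each take ₹78,000.
Bertrand's share (₹156,000) passes entirely to Celia.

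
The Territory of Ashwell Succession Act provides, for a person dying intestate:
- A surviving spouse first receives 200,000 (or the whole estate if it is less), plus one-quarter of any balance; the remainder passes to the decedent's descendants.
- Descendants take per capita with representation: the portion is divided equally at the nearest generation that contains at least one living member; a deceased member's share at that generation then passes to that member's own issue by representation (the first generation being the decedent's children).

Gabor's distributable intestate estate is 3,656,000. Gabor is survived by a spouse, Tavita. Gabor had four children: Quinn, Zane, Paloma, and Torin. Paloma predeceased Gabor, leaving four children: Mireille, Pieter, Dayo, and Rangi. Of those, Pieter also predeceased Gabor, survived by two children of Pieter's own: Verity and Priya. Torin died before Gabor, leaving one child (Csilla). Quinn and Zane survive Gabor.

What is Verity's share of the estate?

Tavita first takes 200,000, leaving a balance of 3,456,000. Tavita then takes one-quarter of the balance (864,000), for a total of 1,064,000. The remaining 2,592,000 passes to the descendants.
The descendants' portion (2,592,000) is divided into 4 shares of 648,000: Quinn and Zane each take 648,000; Paloma's 648,000 share passes to Paloma's issue; Torin's 648,000 share passes to Torin's issue.
Paloma's share (648,000) is divided into 4 shares of 162,000: Mireille, Dayo, and Rangi each take 162,000; Pieter's 162,000 share passes to Pieter's issue.
Pieter's share (162,000) is divided into 2 shares of 81,000: Verity and Priya each take 81,000.
Torin's share (648,000) passes entirely to Csilla.

Verity receives 81,000.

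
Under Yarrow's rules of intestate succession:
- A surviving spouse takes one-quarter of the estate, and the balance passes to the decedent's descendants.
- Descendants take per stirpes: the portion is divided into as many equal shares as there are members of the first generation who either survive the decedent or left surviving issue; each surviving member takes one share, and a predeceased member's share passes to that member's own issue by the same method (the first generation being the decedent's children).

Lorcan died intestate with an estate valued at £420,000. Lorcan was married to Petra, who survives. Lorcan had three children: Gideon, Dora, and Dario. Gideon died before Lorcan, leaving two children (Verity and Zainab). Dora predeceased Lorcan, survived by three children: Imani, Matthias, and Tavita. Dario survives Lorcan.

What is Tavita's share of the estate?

Tavita receives £35,000.

Petra takes one-quarter of £420,000 = £105,000. The remaining £315,000 passes to the descendants.
The descendants' portion (£315,000) is divided into 3 shares of £105,000: Dario takes £105,000; Gideon's £105,000 share passes to Gideon's issue; Dora's £105,000 share passes to Dora's issue.
Gideon's share (£105,000) is divided into 2 shares of £52,500: Verity and Zainab each take £52,500.
Dora's share (£105,000) is divided into 3 shares of £35,000: Imani, Matthias, and Tavita each take £35,000.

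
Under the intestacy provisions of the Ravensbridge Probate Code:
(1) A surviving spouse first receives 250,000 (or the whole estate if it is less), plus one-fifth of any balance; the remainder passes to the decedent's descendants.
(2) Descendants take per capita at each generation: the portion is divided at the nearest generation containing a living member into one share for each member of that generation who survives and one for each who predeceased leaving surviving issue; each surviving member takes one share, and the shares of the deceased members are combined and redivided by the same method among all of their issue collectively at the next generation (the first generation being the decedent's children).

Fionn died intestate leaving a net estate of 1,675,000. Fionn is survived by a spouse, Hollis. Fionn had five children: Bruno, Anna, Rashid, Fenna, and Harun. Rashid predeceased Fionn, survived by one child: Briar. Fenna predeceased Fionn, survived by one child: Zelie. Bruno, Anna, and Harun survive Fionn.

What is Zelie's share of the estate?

Hollis first takes 250,000, leaving a balance of 1,425,000. Hollis then takes one-fifth of the balance (285,000), for a total of 535,000. The remaining 1,140,000 passes to the descendants.
The descendants' portion (1,140,000) is divided at the children's generation into 5 shares of 228,000. Bruno, Anna, and Harun each take 228,000. The 2 shares of the deceased (Rashid and Fenna) are combined into a pool of 456,000.
That pool (456,000) is divided at the grandchildren's generation equally among Briar and Zelie: 228,000 each.

Zelie receives 228,000.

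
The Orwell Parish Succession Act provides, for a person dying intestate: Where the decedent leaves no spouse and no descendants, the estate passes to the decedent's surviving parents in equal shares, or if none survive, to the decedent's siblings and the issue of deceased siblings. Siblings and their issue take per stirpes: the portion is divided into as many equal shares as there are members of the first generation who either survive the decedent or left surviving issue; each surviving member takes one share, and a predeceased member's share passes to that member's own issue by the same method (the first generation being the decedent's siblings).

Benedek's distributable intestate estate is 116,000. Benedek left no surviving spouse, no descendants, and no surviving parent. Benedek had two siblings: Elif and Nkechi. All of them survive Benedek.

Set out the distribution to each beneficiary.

Elif: 58,000; Nkechi: 58,000

The entire 116,000 passes to the siblings and their issue.
That amount (116,000) is divided into 2 shares of 58,000: Elif and Nkechi each take 58,000.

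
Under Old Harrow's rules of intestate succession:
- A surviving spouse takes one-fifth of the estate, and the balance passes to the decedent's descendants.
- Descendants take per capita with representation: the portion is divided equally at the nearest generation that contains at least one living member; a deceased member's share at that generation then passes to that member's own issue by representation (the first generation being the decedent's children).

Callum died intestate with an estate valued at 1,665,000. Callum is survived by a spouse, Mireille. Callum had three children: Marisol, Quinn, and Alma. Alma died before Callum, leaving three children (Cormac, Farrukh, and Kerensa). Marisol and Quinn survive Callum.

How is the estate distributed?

Mireille: 333,000; Marisol: 444,000; Quinn: 444,000; Cormac: 148,000; Farrukh: 148,000; Kerensa: 148,000

Mireille takes one-fifth of 1,665,000 = 333,000. The remaining 1,332,000 passes to the descendants.
The descendants' portion (1,332,000) is divided into 3 shares of 444,000: Marisol and Quinn each take 444,000; Alma's 444,000 share passes to Alma's issue.
Alma's share (444,000) is divided into 3 shares of 148,000: Cormac, Farrukh, and Kerensa each take 148,000.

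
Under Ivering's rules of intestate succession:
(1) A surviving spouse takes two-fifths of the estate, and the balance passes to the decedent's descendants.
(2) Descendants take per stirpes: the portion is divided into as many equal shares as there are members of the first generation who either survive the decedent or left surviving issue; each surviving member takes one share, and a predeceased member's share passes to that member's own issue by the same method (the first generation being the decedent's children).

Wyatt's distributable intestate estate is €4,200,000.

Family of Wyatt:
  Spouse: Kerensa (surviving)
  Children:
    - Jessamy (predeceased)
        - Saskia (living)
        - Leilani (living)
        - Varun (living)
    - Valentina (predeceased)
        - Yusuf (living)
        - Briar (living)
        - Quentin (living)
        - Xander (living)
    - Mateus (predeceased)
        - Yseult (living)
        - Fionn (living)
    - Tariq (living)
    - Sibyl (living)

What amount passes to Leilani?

Leilani receives €168,000.

Kerensa takes two-fifths of €4,200,000 = €1,680,000. The remaining €2,520,000 passes to the descendants.
The descendants' portion (€2,520,000) is divided into 5 shares of €504,000: Tariq and Sibyl each take €504,000; Jessamy's €504,000 share passes to Jessamy's issue; Valentina's €504,000 share passes to Valentina's issue; Mateus's €504,000 share passes to Mateus's issue.
Jessamy's share (€504,000) is divided into 3 shares of €168,000: Saskia, Leilani, and Varun each take €168,000.
Valentina's share (€504,000) is divided into 4 shares of €126,000: Yusuf, Briar, Quentin, and Xander each take €126,000.
Mateus's share (€504,000) is divided into 2 shares of €252,000: Yseult and Fionn each take €252,000.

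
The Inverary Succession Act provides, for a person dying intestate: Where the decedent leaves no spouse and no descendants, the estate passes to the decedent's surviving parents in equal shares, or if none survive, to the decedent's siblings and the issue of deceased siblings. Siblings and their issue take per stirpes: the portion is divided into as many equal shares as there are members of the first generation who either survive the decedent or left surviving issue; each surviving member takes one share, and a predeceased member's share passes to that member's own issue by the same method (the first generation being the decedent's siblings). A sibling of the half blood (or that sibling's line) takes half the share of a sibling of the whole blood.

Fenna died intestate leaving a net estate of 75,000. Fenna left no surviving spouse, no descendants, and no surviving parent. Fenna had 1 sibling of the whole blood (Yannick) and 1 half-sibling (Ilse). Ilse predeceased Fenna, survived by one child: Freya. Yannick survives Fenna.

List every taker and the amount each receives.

Yannick: 50,000; Freya: 25,000

The entire 75,000 passes to the siblings and their issue.
Counting each half-blood sibling's line as half a unit, there are 3/2 units in 75,000, so one unit is 50,000. Whole-blood lines (Yannick) take 50,000 each; half-blood lines (Ilse) take 25,000 each.
Ilse's share (25,000) passes entirely to Freya.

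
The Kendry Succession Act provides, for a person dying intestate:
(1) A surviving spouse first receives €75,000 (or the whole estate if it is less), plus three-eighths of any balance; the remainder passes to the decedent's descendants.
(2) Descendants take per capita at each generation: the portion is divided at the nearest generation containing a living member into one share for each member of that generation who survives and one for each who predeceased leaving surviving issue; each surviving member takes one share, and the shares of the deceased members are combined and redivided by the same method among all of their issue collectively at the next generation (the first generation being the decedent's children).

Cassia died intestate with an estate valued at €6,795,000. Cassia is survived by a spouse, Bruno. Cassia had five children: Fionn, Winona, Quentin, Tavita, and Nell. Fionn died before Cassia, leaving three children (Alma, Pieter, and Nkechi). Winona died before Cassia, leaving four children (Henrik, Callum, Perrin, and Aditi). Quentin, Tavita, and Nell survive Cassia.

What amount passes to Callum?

Bruno first takes €75,000, leaving a balance of €6,720,000. Bruno then takes three-eighths of the balance (€2,520,000), for a total of €2,595,000. The remaining €4,200,000 passes to the descendants.
The descendants' portion (€4,200,000) is divided at the children's generation into 5 shares of €840,000. Quentin, Tavita, and Nell each take €840,000. The 2 shares of the deceased (Fionn and Winona) are combined into a pool of €1,680,000.
That pool (€1,680,000) is divided at the grandchildren's generation equally among Alma, Pieter, Nkechi, Henrik, Callum, Perrin, and Aditi: €240,000 each.

Callum receives €240,000.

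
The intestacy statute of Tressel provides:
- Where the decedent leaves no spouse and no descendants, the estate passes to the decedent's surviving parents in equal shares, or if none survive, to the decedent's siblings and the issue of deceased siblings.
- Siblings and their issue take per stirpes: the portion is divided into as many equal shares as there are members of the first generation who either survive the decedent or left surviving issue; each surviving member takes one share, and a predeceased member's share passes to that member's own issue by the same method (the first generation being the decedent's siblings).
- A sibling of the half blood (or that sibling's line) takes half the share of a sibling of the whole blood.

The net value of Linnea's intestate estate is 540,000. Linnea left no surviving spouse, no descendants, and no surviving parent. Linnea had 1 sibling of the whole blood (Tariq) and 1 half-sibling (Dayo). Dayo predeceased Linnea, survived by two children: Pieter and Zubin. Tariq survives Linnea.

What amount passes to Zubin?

The entire 540,000 passes to the siblings and their issue.
Counting each half-blood sibling's line as half a unit, there are 3/2 units in 540,000, so one unit is 360,000. Whole-blood lines (Tariq) take 360,000 each; half-blood lines (Dayo) take 180,000 each.
Dayo's share (180,000) is divided into 2 shares of 90,000: Pieter and Zubin each take 90,000.

Zubin receives 90,000.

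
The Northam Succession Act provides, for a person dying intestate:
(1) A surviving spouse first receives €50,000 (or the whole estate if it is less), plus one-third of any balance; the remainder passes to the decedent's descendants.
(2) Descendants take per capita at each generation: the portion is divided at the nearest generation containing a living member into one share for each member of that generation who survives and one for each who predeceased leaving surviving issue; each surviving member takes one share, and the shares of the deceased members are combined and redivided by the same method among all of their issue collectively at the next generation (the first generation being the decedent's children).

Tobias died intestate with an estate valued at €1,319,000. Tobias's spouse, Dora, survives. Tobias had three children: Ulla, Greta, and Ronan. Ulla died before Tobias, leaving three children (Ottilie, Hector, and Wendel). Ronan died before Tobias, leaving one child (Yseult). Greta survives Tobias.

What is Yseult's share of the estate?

Dora first takes €50,000, leaving a balance of €1,269,000. Dora then takes one-third of the balance (€423,000), for a total of €473,000. The remaining €846,000 passes to the descendants.
The descendants' portion (€846,000) is divided at the children's generation into 3 shares of €282,000. Greta takes €282,000. The 2 shares of the deceased (Ulla and Ronan) are combined into a pool of €564,000.
That pool (€564,000) is divided at the grandchildren's generation equally among Ottilie, Hector, Wendel, and Yseult: €141,000 each.

Yseult receives €141,000.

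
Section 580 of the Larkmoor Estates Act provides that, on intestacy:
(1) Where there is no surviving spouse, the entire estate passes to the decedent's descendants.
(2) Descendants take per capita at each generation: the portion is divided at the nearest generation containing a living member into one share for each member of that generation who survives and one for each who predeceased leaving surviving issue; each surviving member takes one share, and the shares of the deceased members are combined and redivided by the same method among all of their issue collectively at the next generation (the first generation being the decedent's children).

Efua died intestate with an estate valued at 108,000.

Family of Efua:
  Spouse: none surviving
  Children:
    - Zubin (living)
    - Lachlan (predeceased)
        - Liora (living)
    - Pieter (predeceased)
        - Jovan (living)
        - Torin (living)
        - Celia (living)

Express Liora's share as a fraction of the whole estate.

The entire 108,000 passes to the descendants.
That amount (108,000) is divided at the children's generation into 3 shares of 36,000. Zubin takes 36,000. The 2 shares of the deceased (Lachlan and Pieter) are combined into a pool of 72,000.
That pool (72,000) is divided at the grandchildren's generation equally among Liora, Jovan, Torin, and Celia: 18,000 each.

Liora receives 1/6 of the estate.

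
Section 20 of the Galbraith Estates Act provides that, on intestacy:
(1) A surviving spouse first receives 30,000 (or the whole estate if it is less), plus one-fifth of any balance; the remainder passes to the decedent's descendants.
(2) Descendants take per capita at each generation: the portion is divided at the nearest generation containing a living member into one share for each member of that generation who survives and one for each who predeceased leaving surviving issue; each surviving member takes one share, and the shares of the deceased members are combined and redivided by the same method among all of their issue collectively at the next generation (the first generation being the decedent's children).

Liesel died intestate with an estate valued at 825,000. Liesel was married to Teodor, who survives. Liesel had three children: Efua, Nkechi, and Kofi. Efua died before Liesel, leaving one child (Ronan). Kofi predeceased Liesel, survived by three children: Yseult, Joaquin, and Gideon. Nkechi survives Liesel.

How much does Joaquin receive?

Joaquin receives 106,000.

Teodor first takes 30,000, leaving a balance of 795,000. Teodor then takes one-fifth of the balance (159,000), for a total of 189,000. The remaining 636,000 passes to the descendants.
The descendants' portion (636,000) is divided at the children's generation into 3 shares of 212,000. Nkechi takes 212,000. The 2 shares of the deceased (Efua and Kofi) are combined into a pool of 424,000.
That pool (424,000) is divided at the grandchildren's generation equally among Ronan, Yseult, Joaquin, and Gideon: 106,000 each.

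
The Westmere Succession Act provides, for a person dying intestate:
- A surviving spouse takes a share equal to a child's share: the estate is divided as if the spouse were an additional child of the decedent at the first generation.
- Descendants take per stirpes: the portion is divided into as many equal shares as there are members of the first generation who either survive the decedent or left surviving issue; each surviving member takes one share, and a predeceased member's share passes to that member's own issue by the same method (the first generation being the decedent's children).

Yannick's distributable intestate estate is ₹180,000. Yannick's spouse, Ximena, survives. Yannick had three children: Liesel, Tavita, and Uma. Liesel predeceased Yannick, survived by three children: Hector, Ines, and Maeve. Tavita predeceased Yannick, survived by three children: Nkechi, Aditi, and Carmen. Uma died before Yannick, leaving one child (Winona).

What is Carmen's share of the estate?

The spouse counts as an additional share at the children's level, so there are 4 primary shares of ₹45,000. Ximena takes one such share (₹45,000).
The children's combined portion (₹135,000) is divided into 3 shares of ₹45,000: Liesel's ₹45,000 share passes to Liesel's issue; Tavita's ₹45,000 share passes to Tavita's issue; Uma's ₹45,000 share passes to Uma's issue.
Liesel's share (₹45,000) is divided into 3 shares of ₹15,000: Hector, Ines, and Maeve each take ₹15,000.
Tavita's share (₹45,000) is divided into 3 shares of ₹15,000: Nkechi, Aditi, and Carmen each take ₹15,000.
Uma's share (₹45,000) passes entirely to Winona.

Carmen receives ₹15,000.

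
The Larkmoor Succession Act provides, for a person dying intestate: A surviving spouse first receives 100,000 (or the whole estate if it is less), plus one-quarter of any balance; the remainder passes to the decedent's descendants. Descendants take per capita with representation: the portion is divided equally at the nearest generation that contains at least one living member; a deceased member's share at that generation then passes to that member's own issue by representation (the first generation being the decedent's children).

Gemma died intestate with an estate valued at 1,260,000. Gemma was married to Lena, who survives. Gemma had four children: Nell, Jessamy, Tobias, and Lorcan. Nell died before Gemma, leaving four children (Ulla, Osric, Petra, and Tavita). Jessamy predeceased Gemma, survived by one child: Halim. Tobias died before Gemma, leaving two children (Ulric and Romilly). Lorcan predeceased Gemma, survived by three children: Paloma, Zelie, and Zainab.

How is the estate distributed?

Lena: 390,000; Ulla: 87,000; Osric: 87,000; Petra: 87,000; Tavita: 87,000; Halim: 87,000; Ulric: 87,000; Romilly: 87,000; Paloma: 87,000; Zelie: 87,000; Zainab: 87,000

Lena first takes 100,000, leaving a balance of 1,160,000. Lena then takes one-quarter of the balance (290,000), for a total of 390,000. The remaining 870,000 passes to the descendants.
No child survives, so the initial division is made at the grandchildren's generation.
The descendants' portion (870,000) is divided into 10 shares of 87,000: Ulla, Osric, Petra, Tavita, Halim, Ulric, Romilly, Paloma, Zelie, and Zainab each take 87,000.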